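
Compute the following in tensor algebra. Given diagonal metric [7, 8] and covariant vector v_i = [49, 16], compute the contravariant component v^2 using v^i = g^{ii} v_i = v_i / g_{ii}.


To raise an index with a diagonal metric: v^i = v_i / g_{ii}.
For index 2: v_2 = 16, g_{22} = 8
v^2 = 16 / 8 = 2

2


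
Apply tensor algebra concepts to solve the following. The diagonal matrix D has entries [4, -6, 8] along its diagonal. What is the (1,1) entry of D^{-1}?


For a diagonal matrix, the inverse has entries (D^{-1})_{ii} = 1/d_{ii}.
The diagonal entries are: d_{11} = 4, d_{22} = -6, d_{33} = 8
We need (D^{-1})_{11} = 1/d_{11} = 1/4 = 1/4

1/4


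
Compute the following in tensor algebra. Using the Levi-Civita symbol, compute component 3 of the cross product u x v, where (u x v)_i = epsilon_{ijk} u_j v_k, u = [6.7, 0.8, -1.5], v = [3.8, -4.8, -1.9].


(u x v)_3 = sum_{j,k} epsilon_{3jk} u_j v_k. Only permutations of (1,2,3) contribute; the two non-zero terms are:
eps_{312} u_1 v_2 = 1 * 6.7 * -4.8 = -32.16
eps_{321} u_2 v_1 = -1 * 0.8 * 3.8 = -3.04
(u x v)_3 = -35.2

-35.2


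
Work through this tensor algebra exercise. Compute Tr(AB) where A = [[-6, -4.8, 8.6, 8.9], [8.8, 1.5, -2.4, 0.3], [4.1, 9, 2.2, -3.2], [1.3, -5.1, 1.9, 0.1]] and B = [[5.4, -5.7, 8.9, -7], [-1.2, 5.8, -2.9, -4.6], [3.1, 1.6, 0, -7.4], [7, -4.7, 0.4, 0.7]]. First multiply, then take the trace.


Tr(AB) = sum_i (AB)_{ii} where (AB)_{ii} = sum_k A_{ik} B_{ki}.
(AB)_{11} = -6*5.4 + -4.8*-1.2 + 8.6*3.1 + 8.9*7 = 62.32
(AB)_{22} = 8.8*-5.7 + 1.5*5.8 + -2.4*1.6 + 0.3*-4.7 = -46.71
(AB)_{33} = 4.1*8.9 + 9*-2.9 + 2.2*0 + -3.2*0.4 = 9.11
(AB)_{44} = 1.3*-7 + -5.1*-4.6 + 1.9*-7.4 + 0.1*0.7 = 0.37
Tr(AB) = 62.32 + -46.71 + 9.11 + 0.37 = 25.09

25.09


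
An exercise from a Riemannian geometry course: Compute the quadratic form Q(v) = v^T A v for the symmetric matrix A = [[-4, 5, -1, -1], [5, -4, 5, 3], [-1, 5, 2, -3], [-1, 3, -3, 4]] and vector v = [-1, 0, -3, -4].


First compute Av:
(Av)_1 = -4*-1 + 5*0 + -1*-3 + -1*-4 = 11
(Av)_2 = 5*-1 + -4*0 + 5*-3 + 3*-4 = -32
(Av)_3 = -1*-1 + 5*0 + 2*-3 + -3*-4 = 7
(Av)_4 = -1*-1 + 3*0 + -3*-3 + 4*-4 = -6
Av = [11, -32, 7, -6]
Then v^T (Av) = -1*11 + 0*-32 + -3*7 + -4*-6
= -11 + 0 + -21 + 24 = -8

-8


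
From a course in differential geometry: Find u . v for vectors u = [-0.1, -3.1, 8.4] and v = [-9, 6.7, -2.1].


The inner product u . v = sum of u_i * v_i.
Term-by-term: -0.1 * -9, -3.1 * 6.7, 8.4 * -2.1
Products: 0.9, -20.77, -17.64
Sum = 0.9 + -20.77 + -17.64 = -37.51

-37.51


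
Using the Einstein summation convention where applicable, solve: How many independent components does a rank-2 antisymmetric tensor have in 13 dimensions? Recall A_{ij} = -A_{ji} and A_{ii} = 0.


An antisymmetric rank-2 tensor satisfies A_{ij} = -A_{ji}, so diagonal entries are zero.
The independent components are the upper-triangular entries: C(n, 2) = n(n-1)/2.
n = 13
C(13, 2) = 13 * 12 / 2 = 156 / 2 = 78

78


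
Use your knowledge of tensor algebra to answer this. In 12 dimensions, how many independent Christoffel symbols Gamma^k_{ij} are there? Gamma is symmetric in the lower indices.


Christoffel symbols Gamma^k_{ij} are symmetric in i,j, so there are d * d(d+1)/2 independent symbols.
d = 12
d(d+1)/2 = 12 * 13 / 2 = 78
Total = 12 * 78 = 936

936


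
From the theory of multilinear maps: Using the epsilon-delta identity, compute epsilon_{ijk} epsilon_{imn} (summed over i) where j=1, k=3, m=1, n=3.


Using the identity: epsilon_{ijk} epsilon_{imn} = delta_{jm} delta_{kn} - delta_{jn} delta_{km}.
delta_{11} = 1
delta_{33} = 1
delta_{13} = 0
delta_{31} = 0
Result = 1 * 1 - 0 * 0 = 1 - 0 = 1

1


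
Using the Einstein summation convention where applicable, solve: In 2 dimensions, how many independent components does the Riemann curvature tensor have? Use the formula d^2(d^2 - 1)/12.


The Riemann tensor in d dimensions has d^2(d^2 - 1)/12 independent components.
d = 2, so d^2 = 4
d^2 - 1 = 3
d^2(d^2 - 1) = 4 * 3 = 12
Divide by 12: 12 / 12 = 1

1


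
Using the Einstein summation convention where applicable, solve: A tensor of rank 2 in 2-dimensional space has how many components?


The number of components of a rank-r tensor in d dimensions is d^r.
Here d = 2 and r = 2.
2^2 = 4

4


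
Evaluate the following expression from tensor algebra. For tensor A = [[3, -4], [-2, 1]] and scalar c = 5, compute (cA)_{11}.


Scalar multiplication: (cA)_{ij} = c * A_{ij}.
c = 5
A_{11} = 3
(cA)_{11} = 5 * 3 = 15

15


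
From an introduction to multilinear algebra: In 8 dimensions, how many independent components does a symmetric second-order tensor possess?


A symmetric rank-2 tensor in d dimensions has d(d+1)/2 independent components.
d = 8
d(d+1)/2 = 8 * 9 / 2 = 72 / 2 = 36

36


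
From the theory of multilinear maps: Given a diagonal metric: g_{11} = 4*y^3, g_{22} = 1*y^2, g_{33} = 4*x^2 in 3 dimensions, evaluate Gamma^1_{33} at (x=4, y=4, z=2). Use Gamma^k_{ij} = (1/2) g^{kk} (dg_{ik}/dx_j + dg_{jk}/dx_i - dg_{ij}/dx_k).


For a diagonal metric, Gamma^k_{ij} = (1/2) g^{kk} (dg_{ik}/dx_j + dg_{jk}/dx_i - dg_{ij}/dx_k).
The metric is diagonal, so g_{ab} = 0 for a != b.
At the given point: g_{11} = 256, g_{22} = 16, g_{33} = 64
g^{11} = 1/256
dg_{31}/dx_3 = 0 (off-diagonal)
dg_{31}/dx_3 = 0 (off-diagonal)
dg_{33}/dx_1 = dg_{33}/dx_1 = 32
Numerator = 0 + 0 - 32 = -32
Gamma^1_{33} = -32 / (2 * 256) = -1/16

-1/16


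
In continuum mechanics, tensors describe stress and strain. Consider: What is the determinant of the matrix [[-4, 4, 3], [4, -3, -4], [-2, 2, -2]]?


Expanding along the first row, det(A) = a11*M_11 - a12*M_12 + a13*M_13, where M_1j is the (1,j) minor.
Minor M_11 = -3*-2 - -4*2 = 14
Minor M_12 = 4*-2 - -4*-2 = -16
Minor M_13 = 4*2 - -3*-2 = 2
det = -4*(14) - 4*(-16) + 3*(2)
    = -56 - -64 + 6
    = 14

14


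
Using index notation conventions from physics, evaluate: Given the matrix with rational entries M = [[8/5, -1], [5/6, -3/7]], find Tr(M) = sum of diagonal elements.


The trace is the sum of diagonal entries.
Diagonal: M[1,1] = 8/5, M[2,2] = -3/7
Tr(M) = 8/5 + -3/7
Computing step by step:
After adding M[1,1]: 8/5
After adding M[2,2]: 41/35
Tr(M) = 41/35

41/35


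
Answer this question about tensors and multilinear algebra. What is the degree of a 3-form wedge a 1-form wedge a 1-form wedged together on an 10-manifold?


The degree of a wedge product is the sum of the degrees of the individual forms.
Degrees: 3, 1, 1
Total degree = 3 + 1 + 1 = 5

5


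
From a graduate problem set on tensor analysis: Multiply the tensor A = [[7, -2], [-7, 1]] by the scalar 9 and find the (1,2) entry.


Scalar multiplication: (cA)_{ij} = c * A_{ij}.
c = 9
A_{12} = -2
(cA)_{12} = 9 * -2 = -18

-18


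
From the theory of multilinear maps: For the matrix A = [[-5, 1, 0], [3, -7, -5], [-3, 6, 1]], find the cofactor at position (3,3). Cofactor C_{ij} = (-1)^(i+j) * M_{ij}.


To find cofactor C_{33}, delete row 3 and column 3.
The resulting 2x2 submatrix is: [[-5, 1], [3, -7]]
Minor M_{33} = -5*-7 - 1*3
  = 35 - 3 = 32
Sign = (-1)^(3+3) = (-1)^6 = 1
Cofactor C_{33} = 1 * 32 = 32

32


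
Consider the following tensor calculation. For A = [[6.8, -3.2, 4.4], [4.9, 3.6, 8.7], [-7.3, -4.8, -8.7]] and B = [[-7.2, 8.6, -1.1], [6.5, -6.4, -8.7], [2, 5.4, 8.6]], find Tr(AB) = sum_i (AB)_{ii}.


Tr(AB) = sum_i (AB)_{ii} where (AB)_{ii} = sum_k A_{ik} B_{ki}.
(AB)_{11} = 6.8*-7.2 + -3.2*6.5 + 4.4*2 = -60.96
(AB)_{22} = 4.9*8.6 + 3.6*-6.4 + 8.7*5.4 = 66.08
(AB)_{33} = -7.3*-1.1 + -4.8*-8.7 + -8.7*8.6 = -25.03
Tr(AB) = -60.96 + 66.08 + -25.03 = -19.91

-19.91


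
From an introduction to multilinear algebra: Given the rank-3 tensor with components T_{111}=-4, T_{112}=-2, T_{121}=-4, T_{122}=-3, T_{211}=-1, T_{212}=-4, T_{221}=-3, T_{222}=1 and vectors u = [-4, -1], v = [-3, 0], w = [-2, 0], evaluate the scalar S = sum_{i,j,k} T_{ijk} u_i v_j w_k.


S = sum over i,j,k of T_{ijk} u_i v_j w_k. Expanding all 8 terms:
T_{111}*u_1*v_1*w_1 = -4*-4*-3*-2 = 96  (running total: 96)
T_{112}*u_1*v_1*w_2 = -2*-4*-3*0 = 0  (running total: 96)
T_{121}*u_1*v_2*w_1 = -4*-4*0*-2 = 0  (running total: 96)
T_{122}*u_1*v_2*w_2 = -3*-4*0*0 = 0  (running total: 96)
T_{211}*u_2*v_1*w_1 = -1*-1*-3*-2 = 6  (running total: 102)
T_{212}*u_2*v_1*w_2 = -4*-1*-3*0 = 0  (running total: 102)
T_{221}*u_2*v_2*w_1 = -3*-1*0*-2 = 0  (running total: 102)
T_{222}*u_2*v_2*w_2 = 1*-1*0*0 = 0  (running total: 102)
S = 102

102


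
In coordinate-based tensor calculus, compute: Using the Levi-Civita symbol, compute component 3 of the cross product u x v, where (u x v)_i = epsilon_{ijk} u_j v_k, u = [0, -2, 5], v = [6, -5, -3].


(u x v)_3 = sum_{j,k} epsilon_{3jk} u_j v_k. Only permutations of (1,2,3) contribute; the two non-zero terms are:
eps_{312} u_1 v_2 = 1 * 0 * -5 = 0
eps_{321} u_2 v_1 = -1 * -2 * 6 = 12
(u x v)_3 = 12

12


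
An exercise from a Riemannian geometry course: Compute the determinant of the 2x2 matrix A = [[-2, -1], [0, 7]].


For a 2x2 matrix [[a, b], [c, d]], det = a*d - b*c.
a = -2, b = -1, c = 0, d = 7
a*d = -2 * 7 = -14
b*c = -1 * 0 = 0
det = -14 - 0 = -14

-14


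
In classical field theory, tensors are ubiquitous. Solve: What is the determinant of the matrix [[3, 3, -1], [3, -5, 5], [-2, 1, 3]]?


Expanding along the first row, det(A) = a11*M_11 - a12*M_12 + a13*M_13, where M_1j is the (1,j) minor.
Minor M_11 = -5*3 - 5*1 = -20
Minor M_12 = 3*3 - 5*-2 = 19
Minor M_13 = 3*1 - -5*-2 = -7
det = 3*(-20) - 3*(19) + -1*(-7)
    = -60 - 57 + 7
    = -110

-110


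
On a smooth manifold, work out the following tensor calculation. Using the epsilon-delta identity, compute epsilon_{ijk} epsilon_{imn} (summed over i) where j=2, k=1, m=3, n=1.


Using the identity: epsilon_{ijk} epsilon_{imn} = delta_{jm} delta_{kn} - delta_{jn} delta_{km}.
delta_{23} = 0
delta_{11} = 1
delta_{21} = 0
delta_{13} = 0
Result = 0 * 1 - 0 * 0 = 0 - 0 = 0

0


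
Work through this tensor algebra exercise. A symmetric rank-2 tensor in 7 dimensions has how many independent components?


A symmetric rank-2 tensor in d dimensions has d(d+1)/2 independent components.
d = 7
d(d+1)/2 = 7 * 8 / 2 = 56 / 2 = 28

28


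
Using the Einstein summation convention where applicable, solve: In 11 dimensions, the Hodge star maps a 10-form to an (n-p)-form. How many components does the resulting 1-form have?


The Hodge dual of a p-form on an n-dimensional manifold is an (n-p)-form.
n = 11, p = 10, so dual degree = 11 - 10 = 1
The number of components is C(n, n-p) = C(11, 1) = 11

11


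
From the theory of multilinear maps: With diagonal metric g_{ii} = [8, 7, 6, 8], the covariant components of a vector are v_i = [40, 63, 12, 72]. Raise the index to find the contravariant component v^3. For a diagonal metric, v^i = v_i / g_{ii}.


To raise an index with a diagonal metric: v^i = v_i / g_{ii}.
For index 3: v_3 = 12, g_{33} = 6
v^3 = 12 / 6 = 2

2


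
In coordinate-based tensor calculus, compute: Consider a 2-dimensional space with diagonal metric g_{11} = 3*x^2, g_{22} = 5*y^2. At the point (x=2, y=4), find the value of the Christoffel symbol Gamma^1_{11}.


For a diagonal metric, Gamma^k_{ij} = (1/2) g^{kk} (dg_{ik}/dx_j + dg_{jk}/dx_i - dg_{ij}/dx_k).
The metric is diagonal, so g_{ab} = 0 for a != b.
At the given point: g_{11} = 12, g_{22} = 80
g^{11} = 1/12
dg_{11}/dx_1 = dg_{11}/dx_1 = 12
dg_{11}/dx_1 = dg_{11}/dx_1 = 12
dg_{11}/dx_1 = dg_{11}/dx_1 = 12
Numerator = 12 + 12 - 12 = 12
Gamma^1_{11} = 12 / (2 * 12) = 1/2

1/2


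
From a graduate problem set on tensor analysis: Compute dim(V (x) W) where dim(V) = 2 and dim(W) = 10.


The dimension of a tensor product is the product of dimensions.
dim(V) = 2, dim(W) = 10
dim(V (x) W) = 2 * 10 = 20

20


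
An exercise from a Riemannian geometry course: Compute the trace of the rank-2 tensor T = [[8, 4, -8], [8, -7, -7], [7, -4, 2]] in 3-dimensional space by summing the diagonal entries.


The contraction (trace) of a rank-2 tensor is the sum of its diagonal elements.
Diagonal entries: A[1,1] = 8, A[2,2] = -7, A[3,3] = 2
Tr(A) = 8 + -7 + 2 = 3

3


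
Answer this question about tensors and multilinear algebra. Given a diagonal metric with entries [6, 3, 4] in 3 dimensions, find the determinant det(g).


For a diagonal metric, the determinant is the product of diagonal entries.
Diagonal entries: 6, 3, 4
det(g) = 6 * 3 * 4 = 72

72


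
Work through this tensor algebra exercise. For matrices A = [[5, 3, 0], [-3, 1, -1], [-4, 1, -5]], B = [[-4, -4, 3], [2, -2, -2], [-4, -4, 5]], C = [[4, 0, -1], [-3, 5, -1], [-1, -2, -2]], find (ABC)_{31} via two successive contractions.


(ABC)_{31} = sum_m (AB)_{3m} C_{m1}. First compute row 3 of AB.
(AB)_{31} = -4*-4 + 1*2 + -5*-4 = 38
(AB)_{32} = -4*-4 + 1*-2 + -5*-4 = 34
(AB)_{33} = -4*3 + 1*-2 + -5*5 = -39
Now contract with column 1 of C:
(AB)_{31} * C_{11} = 38 * 4 = 152
(AB)_{32} * C_{21} = 34 * -3 = -102
(AB)_{33} * C_{31} = -39 * -1 = 39
(ABC)_{31} = 152 + -102 + 39 = 89

89


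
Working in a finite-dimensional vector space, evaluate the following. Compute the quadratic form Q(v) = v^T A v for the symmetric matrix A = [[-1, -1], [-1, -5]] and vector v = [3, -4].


First compute Av:
(Av)_1 = -1*3 + -1*-4 = 1
(Av)_2 = -1*3 + -5*-4 = 17
Av = [1, 17]
Then v^T (Av) = 3*1 + -4*17
= 3 + -68 = -65

-65


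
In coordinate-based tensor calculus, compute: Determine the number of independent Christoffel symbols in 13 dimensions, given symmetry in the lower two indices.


Christoffel symbols Gamma^k_{ij} are symmetric in i,j, so there are d * d(d+1)/2 independent symbols.
d = 13
d(d+1)/2 = 13 * 14 / 2 = 91
Total = 13 * 91 = 1183

1183


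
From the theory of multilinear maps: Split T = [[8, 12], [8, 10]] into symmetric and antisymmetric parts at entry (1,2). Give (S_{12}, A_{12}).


T_{12} = 12
T_{21} = 8
S_{12} = (12 + 8)/2 = 20/2 = 10
A_{12} = (12 - 8)/2 = 4/2 = 2
Check: S + A = 10 + 2 = 12 = T_{12}.

(10, 2)


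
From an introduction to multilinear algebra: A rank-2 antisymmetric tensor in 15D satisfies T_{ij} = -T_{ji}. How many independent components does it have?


An antisymmetric rank-2 tensor satisfies A_{ij} = -A_{ji}, so diagonal entries are zero.
The independent components are the upper-triangular entries: C(n, 2) = n(n-1)/2.
n = 15
C(15, 2) = 15 * 14 / 2 = 210 / 2 = 105

105


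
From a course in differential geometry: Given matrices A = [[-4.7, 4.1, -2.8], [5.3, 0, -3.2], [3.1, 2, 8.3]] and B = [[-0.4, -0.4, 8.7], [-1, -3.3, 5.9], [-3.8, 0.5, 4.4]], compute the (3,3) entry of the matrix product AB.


(AB)_{ij} = sum_k A_{ik} B_{kj}.
For i=3, j=3:
A_{31} * B_{13} = 3.1 * 8.7 = 26.97
A_{32} * B_{23} = 2 * 5.9 = 11.8
A_{33} * B_{33} = 8.3 * 4.4 = 36.52
Sum = 26.97 + 11.8 + 36.52 = 75.29

75.29


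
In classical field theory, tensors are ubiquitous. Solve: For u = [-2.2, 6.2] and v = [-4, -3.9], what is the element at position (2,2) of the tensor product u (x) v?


The outer product entry T_{ij} = u_i * v_j.
We need i=2, j=2.
u_2 = 6.2, v_2 = -3.9
T_{2,2} = 6.2 * -3.9 = -24.18

-24.18


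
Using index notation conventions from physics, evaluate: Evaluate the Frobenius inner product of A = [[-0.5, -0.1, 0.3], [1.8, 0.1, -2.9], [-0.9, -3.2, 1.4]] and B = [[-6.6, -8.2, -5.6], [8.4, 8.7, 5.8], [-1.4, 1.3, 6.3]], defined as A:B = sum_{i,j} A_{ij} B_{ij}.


A:B = sum over all i,j of A_{ij} * B_{ij}.
Row 1: -0.5*-6.6=3.3, -0.1*-8.2=0.82, 0.3*-5.6=-1.68 => row sum = 2.44
Row 2: 1.8*8.4=15.12, 0.1*8.7=0.87, -2.9*5.8=-16.82 => row sum = -0.83
Row 3: -0.9*-1.4=1.26, -3.2*1.3=-4.16, 1.4*6.3=8.82 => row sum = 5.92
Total = 2.44 + -0.83 + 5.92 = 7.53

7.53


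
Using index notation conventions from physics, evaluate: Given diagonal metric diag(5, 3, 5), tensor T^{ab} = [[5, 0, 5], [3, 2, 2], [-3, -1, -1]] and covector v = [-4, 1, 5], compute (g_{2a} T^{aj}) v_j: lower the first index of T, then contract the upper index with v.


Step 1: lower the first index. For a diagonal metric, g_{ia} T^{aj} = g_{ii} T^{ij} (no sum on i).
g_{22} = 3
S_2{}^1 = 3 * T^{21} = 3 * 3 = 9
S_2{}^2 = 3 * T^{22} = 3 * 2 = 6
S_2{}^3 = 3 * T^{23} = 3 * 2 = 6
Step 2: contract S_2{}^j with v_j.
S_2{}^1 * v_1 = 9 * -4 = -36
S_2{}^2 * v_2 = 6 * 1 = 6
S_2{}^3 * v_3 = 6 * 5 = 30
Result = -36 + 6 + 30 = 0

0


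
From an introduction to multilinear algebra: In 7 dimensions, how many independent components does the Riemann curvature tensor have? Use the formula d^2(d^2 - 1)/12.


The Riemann tensor in d dimensions has d^2(d^2 - 1)/12 independent components.
d = 7, so d^2 = 49
d^2 - 1 = 48
d^2(d^2 - 1) = 49 * 48 = 2352
Divide by 12: 2352 / 12 = 196

196


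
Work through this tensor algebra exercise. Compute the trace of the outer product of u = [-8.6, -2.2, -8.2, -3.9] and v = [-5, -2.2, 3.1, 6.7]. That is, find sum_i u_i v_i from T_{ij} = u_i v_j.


The outer product gives T_{ij} = u_i v_j.
The trace (contraction) is Tr(T) = sum_i T_{ii} = sum_i u_i v_i.
Diagonal entries:
T_{11} = u_1 * v_1 = -8.6 * -5 = 43
T_{22} = u_2 * v_2 = -2.2 * -2.2 = 4.84
T_{33} = u_3 * v_3 = -8.2 * 3.1 = -25.42
T_{44} = u_4 * v_4 = -3.9 * 6.7 = -26.13
Tr(T) = 43 + 4.84 + -25.42 + -26.13 = -3.71

-3.71


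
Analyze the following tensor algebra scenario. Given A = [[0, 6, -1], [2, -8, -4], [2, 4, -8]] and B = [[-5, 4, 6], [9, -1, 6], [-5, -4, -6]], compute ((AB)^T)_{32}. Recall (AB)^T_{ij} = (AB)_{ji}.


(AB)^T_{ij} = (AB)_{ji} = sum_k A_{jk} B_{ki}.
For i=3, j=2 we need (AB)_{23}:
A_{21} * B_{13} = 2 * 6 = 12
A_{22} * B_{23} = -8 * 6 = -48
A_{23} * B_{33} = -4 * -6 = 24
Sum = 12 + -48 + 24 = -12

-12


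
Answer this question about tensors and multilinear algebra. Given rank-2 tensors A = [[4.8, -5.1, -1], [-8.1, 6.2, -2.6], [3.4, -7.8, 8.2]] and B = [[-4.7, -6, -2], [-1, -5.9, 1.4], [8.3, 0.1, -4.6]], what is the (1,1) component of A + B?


Tensor addition is component-wise: (A + B)_{ij} = A_{ij} + B_{ij}.
A_{11} = 4.8
B_{11} = -4.7
(A + B)_{11} = 4.8 + -4.7 = 0.1

0.1


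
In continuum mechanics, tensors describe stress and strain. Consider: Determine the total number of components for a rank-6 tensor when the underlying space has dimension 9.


The number of components of a rank-r tensor in d dimensions is d^r.
Here d = 9 and r = 6.
9^6 = 531441

531441


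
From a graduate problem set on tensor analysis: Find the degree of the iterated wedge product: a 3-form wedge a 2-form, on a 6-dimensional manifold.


The degree of a wedge product is the sum of the degrees of the individual forms.
Degrees: 3, 2
Total degree = 3 + 2 = 5

5


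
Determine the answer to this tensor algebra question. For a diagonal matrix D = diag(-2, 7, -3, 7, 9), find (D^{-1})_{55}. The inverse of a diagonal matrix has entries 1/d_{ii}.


For a diagonal matrix, the inverse has entries (D^{-1})_{ii} = 1/d_{ii}.
The diagonal entries are: d_{11} = -2, d_{22} = 7, d_{33} = -3, d_{44} = 7, d_{55} = 9
We need (D^{-1})_{55} = 1/d_{55} = 1/9 = 1/9

1/9


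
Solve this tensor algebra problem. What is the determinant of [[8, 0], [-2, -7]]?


For a 2x2 matrix [[a, b], [c, d]], det = a*d - b*c.
a = 8, b = 0, c = -2, d = -7
a*d = 8 * -7 = -56
b*c = 0 * -2 = 0
det = -56 - 0 = -56

-56


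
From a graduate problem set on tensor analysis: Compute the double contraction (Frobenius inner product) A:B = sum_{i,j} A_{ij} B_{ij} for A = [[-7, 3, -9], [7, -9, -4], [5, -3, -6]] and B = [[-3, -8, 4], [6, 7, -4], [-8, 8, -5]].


A:B = sum over all i,j of A_{ij} * B_{ij}.
Row 1: -7*-3=21, 3*-8=-24, -9*4=-36 => row sum = -39
Row 2: 7*6=42, -9*7=-63, -4*-4=16 => row sum = -5
Row 3: 5*-8=-40, -3*8=-24, -6*-5=30 => row sum = -34
Total = -39 + -5 + -34 = -78

-78


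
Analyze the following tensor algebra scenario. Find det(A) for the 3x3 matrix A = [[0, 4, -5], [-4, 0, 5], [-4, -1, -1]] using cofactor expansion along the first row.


Expanding along the first row, det(A) = a11*M_11 - a12*M_12 + a13*M_13, where M_1j is the (1,j) minor.
Minor M_11 = 0*-1 - 5*-1 = 5
Minor M_12 = -4*-1 - 5*-4 = 24
Minor M_13 = -4*-1 - 0*-4 = 4
det = 0*(5) - 4*(24) + -5*(4)
    = 0 - 96 + -20
    = -116

-116


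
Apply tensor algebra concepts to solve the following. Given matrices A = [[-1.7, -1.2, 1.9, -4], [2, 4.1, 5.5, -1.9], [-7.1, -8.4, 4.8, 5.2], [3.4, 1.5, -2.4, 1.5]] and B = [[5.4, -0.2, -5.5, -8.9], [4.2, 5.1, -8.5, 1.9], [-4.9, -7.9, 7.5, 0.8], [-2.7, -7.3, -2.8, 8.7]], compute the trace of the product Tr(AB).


Tr(AB) = sum_i (AB)_{ii} where (AB)_{ii} = sum_k A_{ik} B_{ki}.
(AB)_{11} = -1.7*5.4 + -1.2*4.2 + 1.9*-4.9 + -4*-2.7 = -12.73
(AB)_{22} = 2*-0.2 + 4.1*5.1 + 5.5*-7.9 + -1.9*-7.3 = -9.07
(AB)_{33} = -7.1*-5.5 + -8.4*-8.5 + 4.8*7.5 + 5.2*-2.8 = 131.89
(AB)_{44} = 3.4*-8.9 + 1.5*1.9 + -2.4*0.8 + 1.5*8.7 = -16.28
Tr(AB) = -12.73 + -9.07 + 131.89 + -16.28 = 93.81

93.81


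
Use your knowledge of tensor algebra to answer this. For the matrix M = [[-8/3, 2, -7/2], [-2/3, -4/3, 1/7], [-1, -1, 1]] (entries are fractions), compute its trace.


The trace is the sum of diagonal entries.
Diagonal: M[1,1] = -8/3, M[2,2] = -4/3, M[3,3] = 1
Tr(M) = -8/3 + -4/3 + 1
Computing step by step:
After adding M[1,1]: -8/3
After adding M[2,2]: -4
After adding M[3,3]: -3
Tr(M) = -3

-3


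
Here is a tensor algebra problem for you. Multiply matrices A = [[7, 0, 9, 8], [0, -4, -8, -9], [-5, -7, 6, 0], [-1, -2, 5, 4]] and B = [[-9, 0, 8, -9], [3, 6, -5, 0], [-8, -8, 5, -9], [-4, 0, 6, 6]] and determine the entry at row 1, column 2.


(AB)_{ij} = sum_k A_{ik} B_{kj}.
For i=1, j=2:
A_{11} * B_{12} = 7 * 0 = 0
A_{12} * B_{22} = 0 * 6 = 0
A_{13} * B_{32} = 9 * -8 = -72
A_{14} * B_{42} = 8 * 0 = 0
Sum = 0 + 0 + -72 + 0 = -72

-72


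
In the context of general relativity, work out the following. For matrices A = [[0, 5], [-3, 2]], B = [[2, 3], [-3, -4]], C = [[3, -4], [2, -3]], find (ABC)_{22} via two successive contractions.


(ABC)_{22} = sum_m (AB)_{2m} C_{m2}. First compute row 2 of AB.
(AB)_{21} = -3*2 + 2*-3 = -12
(AB)_{22} = -3*3 + 2*-4 = -17
Now contract with column 2 of C:
(AB)_{21} * C_{12} = -12 * -4 = 48
(AB)_{22} * C_{22} = -17 * -3 = 51
(ABC)_{22} = 48 + 51 = 99

99


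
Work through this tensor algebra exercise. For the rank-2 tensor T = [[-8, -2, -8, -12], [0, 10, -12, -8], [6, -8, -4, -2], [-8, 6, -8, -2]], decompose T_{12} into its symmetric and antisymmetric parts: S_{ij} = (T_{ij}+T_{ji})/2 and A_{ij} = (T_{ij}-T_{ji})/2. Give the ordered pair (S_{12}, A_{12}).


T_{12} = -2
T_{21} = 0
S_{12} = (-2 + 0)/2 = -2/2 = -1
A_{12} = (-2 - 0)/2 = -2/2 = -1
Check: S + A = -1 + -1 = -2 = T_{12}.

(-1, -1)


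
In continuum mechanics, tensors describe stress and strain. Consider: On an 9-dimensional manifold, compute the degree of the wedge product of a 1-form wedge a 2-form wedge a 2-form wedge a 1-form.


The degree of a wedge product is the sum of the degrees of the individual forms.
Degrees: 1, 2, 2, 1
Total degree = 1 + 2 + 2 + 1 = 6

6


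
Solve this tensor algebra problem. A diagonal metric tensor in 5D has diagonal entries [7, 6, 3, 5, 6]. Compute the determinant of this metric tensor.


For a diagonal metric, the determinant is the product of diagonal entries.
Diagonal entries: 7, 6, 3, 5, 6
det(g) = 7 * 6 * 3 * 5 * 6 = 3780

3780


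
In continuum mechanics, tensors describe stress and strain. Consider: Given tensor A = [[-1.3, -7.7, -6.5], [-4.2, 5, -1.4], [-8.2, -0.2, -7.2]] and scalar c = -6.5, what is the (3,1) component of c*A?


Scalar multiplication: (cA)_{ij} = c * A_{ij}.
c = -6.5
A_{31} = -8.2
(cA)_{31} = -6.5 * -8.2 = 53.3

53.3


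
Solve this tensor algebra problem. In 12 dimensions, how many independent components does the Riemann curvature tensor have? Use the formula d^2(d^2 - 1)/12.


The Riemann tensor in d dimensions has d^2(d^2 - 1)/12 independent components.
d = 12, so d^2 = 144
d^2 - 1 = 143
d^2(d^2 - 1) = 144 * 143 = 20592
Divide by 12: 20592 / 12 = 1716

1716


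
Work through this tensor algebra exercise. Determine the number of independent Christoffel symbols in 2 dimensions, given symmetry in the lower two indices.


Christoffel symbols Gamma^k_{ij} are symmetric in i,j, so there are d * d(d+1)/2 independent symbols.
d = 2
d(d+1)/2 = 2 * 3 / 2 = 3
Total = 2 * 3 = 6

6


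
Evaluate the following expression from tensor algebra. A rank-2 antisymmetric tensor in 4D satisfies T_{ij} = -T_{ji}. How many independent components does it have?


An antisymmetric rank-2 tensor satisfies A_{ij} = -A_{ji}, so diagonal entries are zero.
The independent components are the upper-triangular entries: C(n, 2) = n(n-1)/2.
n = 4
C(4, 2) = 4 * 3 / 2 = 12 / 2 = 6

6


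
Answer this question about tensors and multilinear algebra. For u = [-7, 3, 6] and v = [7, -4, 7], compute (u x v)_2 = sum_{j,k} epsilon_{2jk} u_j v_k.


(u x v)_2 = sum_{j,k} epsilon_{2jk} u_j v_k. Only permutations of (1,2,3) contribute; the two non-zero terms are:
eps_{213} u_1 v_3 = -1 * -7 * 7 = 49
eps_{231} u_3 v_1 = 1 * 6 * 7 = 42
(u x v)_2 = 91

91


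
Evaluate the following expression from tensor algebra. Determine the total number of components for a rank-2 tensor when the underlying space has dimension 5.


The number of components of a rank-r tensor in d dimensions is d^r.
Here d = 5 and r = 2.
5^2 = 25

25


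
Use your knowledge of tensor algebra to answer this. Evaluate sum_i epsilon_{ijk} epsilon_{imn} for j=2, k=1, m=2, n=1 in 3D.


Using the identity: epsilon_{ijk} epsilon_{imn} = delta_{jm} delta_{kn} - delta_{jn} delta_{km}.
delta_{22} = 1
delta_{11} = 1
delta_{21} = 0
delta_{12} = 0
Result = 1 * 1 - 0 * 0 = 1 - 0 = 1

1


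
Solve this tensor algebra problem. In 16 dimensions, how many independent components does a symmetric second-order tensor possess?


A symmetric rank-2 tensor in d dimensions has d(d+1)/2 independent components.
d = 16
d(d+1)/2 = 16 * 17 / 2 = 272 / 2 = 136

136


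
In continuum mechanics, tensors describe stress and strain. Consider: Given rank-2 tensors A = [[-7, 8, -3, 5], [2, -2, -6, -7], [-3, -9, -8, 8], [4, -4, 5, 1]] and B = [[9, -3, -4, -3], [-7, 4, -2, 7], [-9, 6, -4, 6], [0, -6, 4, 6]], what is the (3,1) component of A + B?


Tensor addition is component-wise: (A + B)_{ij} = A_{ij} + B_{ij}.
A_{31} = -3
B_{31} = -9
(A + B)_{31} = -3 + -9 = -12

-12


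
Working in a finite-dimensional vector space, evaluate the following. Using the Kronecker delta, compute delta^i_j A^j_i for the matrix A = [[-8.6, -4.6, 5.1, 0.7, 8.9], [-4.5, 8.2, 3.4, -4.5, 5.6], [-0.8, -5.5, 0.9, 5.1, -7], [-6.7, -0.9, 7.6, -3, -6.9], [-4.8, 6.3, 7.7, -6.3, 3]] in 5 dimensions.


The contraction (trace) of a rank-2 tensor is the sum of its diagonal elements.
Diagonal entries: A[1,1] = -8.6, A[2,2] = 8.2, A[3,3] = 0.9, A[4,4] = -3, A[5,5] = 3
Tr(A) = -8.6 + 8.2 + 0.9 + -3 + 3 = 0.5

0.5


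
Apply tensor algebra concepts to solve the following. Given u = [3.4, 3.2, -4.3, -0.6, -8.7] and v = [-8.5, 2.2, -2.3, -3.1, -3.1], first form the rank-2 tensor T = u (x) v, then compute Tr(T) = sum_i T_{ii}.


The outer product gives T_{ij} = u_i v_j.
The trace (contraction) is Tr(T) = sum_i T_{ii} = sum_i u_i v_i.
Diagonal entries:
T_{11} = u_1 * v_1 = 3.4 * -8.5 = -28.9
T_{22} = u_2 * v_2 = 3.2 * 2.2 = 7.04
T_{33} = u_3 * v_3 = -4.3 * -2.3 = 9.89
T_{44} = u_4 * v_4 = -0.6 * -3.1 = 1.86
T_{55} = u_5 * v_5 = -8.7 * -3.1 = 26.97
Tr(T) = -28.9 + 7.04 + 9.89 + 1.86 + 26.97 = 16.86

16.86


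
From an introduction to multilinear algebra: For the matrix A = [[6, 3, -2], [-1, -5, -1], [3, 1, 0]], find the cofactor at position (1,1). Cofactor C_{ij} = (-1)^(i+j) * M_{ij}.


To find cofactor C_{11}, delete row 1 and column 1.
The resulting 2x2 submatrix is: [[-5, -1], [1, 0]]
Minor M_{11} = -5*0 - -1*1
  = 0 - -1 = 1
Sign = (-1)^(1+1) = (-1)^2 = 1
Cofactor C_{11} = 1 * 1 = 1

1


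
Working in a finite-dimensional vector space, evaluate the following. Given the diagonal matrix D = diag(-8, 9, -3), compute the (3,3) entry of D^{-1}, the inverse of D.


For a diagonal matrix, the inverse has entries (D^{-1})_{ii} = 1/d_{ii}.
The diagonal entries are: d_{11} = -8, d_{22} = 9, d_{33} = -3
We need (D^{-1})_{33} = 1/d_{33} = 1/-3 = -1/3

-1/3


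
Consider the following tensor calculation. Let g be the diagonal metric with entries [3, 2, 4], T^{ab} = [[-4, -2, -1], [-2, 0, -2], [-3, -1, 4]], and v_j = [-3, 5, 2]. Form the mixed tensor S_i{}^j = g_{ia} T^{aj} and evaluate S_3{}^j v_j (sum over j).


Step 1: lower the first index. For a diagonal metric, g_{ia} T^{aj} = g_{ii} T^{ij} (no sum on i).
g_{33} = 4
S_3{}^1 = 4 * T^{31} = 4 * -3 = -12
S_3{}^2 = 4 * T^{32} = 4 * -1 = -4
S_3{}^3 = 4 * T^{33} = 4 * 4 = 16
Step 2: contract S_3{}^j with v_j.
S_3{}^1 * v_1 = -12 * -3 = 36
S_3{}^2 * v_2 = -4 * 5 = -20
S_3{}^3 * v_3 = 16 * 2 = 32
Result = 36 + -20 + 32 = 48

48


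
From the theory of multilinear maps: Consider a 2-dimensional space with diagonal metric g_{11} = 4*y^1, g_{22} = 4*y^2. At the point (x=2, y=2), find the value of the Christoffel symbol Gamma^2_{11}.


For a diagonal metric, Gamma^k_{ij} = (1/2) g^{kk} (dg_{ik}/dx_j + dg_{jk}/dx_i - dg_{ij}/dx_k).
The metric is diagonal, so g_{ab} = 0 for a != b.
At the given point: g_{11} = 8, g_{22} = 16
g^{22} = 1/16
dg_{12}/dx_1 = 0 (off-diagonal)
dg_{12}/dx_1 = 0 (off-diagonal)
dg_{11}/dx_2 = dg_{11}/dx_2 = 4
Numerator = 0 + 0 - 4 = -4
Gamma^2_{11} = -4 / (2 * 16) = -1/8

-1/8


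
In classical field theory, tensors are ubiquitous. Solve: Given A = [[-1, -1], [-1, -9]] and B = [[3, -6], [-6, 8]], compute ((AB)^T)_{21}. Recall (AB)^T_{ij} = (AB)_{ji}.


(AB)^T_{ij} = (AB)_{ji} = sum_k A_{jk} B_{ki}.
For i=2, j=1 we need (AB)_{12}:
A_{11} * B_{12} = -1 * -6 = 6
A_{12} * B_{22} = -1 * 8 = -8
Sum = 6 + -8 = -2

-2


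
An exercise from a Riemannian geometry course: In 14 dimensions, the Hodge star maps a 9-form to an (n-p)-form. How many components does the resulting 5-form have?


The Hodge dual of a p-form on an n-dimensional manifold is an (n-p)-form.
n = 14, p = 9, so dual degree = 14 - 9 = 5
The number of components is C(n, n-p) = C(14, 5) = 2002

2002


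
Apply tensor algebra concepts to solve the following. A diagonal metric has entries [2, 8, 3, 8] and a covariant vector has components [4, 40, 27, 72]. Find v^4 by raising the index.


To raise an index with a diagonal metric: v^i = v_i / g_{ii}.
For index 4: v_4 = 72, g_{44} = 8
v^4 = 72 / 8 = 9

9


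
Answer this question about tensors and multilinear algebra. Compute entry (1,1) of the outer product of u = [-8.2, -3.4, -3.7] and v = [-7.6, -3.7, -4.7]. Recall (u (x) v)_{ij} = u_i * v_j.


The outer product entry T_{ij} = u_i * v_j.
We need i=1, j=1.
u_1 = -8.2, v_1 = -7.6
T_{1,1} = -8.2 * -7.6 = 62.32

62.32


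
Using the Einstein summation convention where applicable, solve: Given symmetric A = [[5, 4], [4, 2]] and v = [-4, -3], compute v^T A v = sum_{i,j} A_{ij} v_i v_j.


First compute Av:
(Av)_1 = 5*-4 + 4*-3 = -32
(Av)_2 = 4*-4 + 2*-3 = -22
Av = [-32, -22]
Then v^T (Av) = -4*-32 + -3*-22
= 128 + 66 = 194

194


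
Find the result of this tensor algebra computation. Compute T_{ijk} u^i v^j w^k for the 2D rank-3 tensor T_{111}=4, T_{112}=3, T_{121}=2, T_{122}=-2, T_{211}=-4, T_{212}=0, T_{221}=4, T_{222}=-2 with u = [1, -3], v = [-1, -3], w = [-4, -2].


S = sum over i,j,k of T_{ijk} u_i v_j w_k. Expanding all 8 terms:
T_{111}*u_1*v_1*w_1 = 4*1*-1*-4 = 16  (running total: 16)
T_{112}*u_1*v_1*w_2 = 3*1*-1*-2 = 6  (running total: 22)
T_{121}*u_1*v_2*w_1 = 2*1*-3*-4 = 24  (running total: 46)
T_{122}*u_1*v_2*w_2 = -2*1*-3*-2 = -12  (running total: 34)
T_{211}*u_2*v_1*w_1 = -4*-3*-1*-4 = 48  (running total: 82)
T_{212}*u_2*v_1*w_2 = 0*-3*-1*-2 = 0  (running total: 82)
T_{221}*u_2*v_2*w_1 = 4*-3*-3*-4 = -144  (running total: -62)
T_{222}*u_2*v_2*w_2 = -2*-3*-3*-2 = 36  (running total: -26)
S = -26

-26


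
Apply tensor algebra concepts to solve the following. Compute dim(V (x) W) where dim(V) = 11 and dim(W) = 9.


The dimension of a tensor product is the product of dimensions.
dim(V) = 11, dim(W) = 9
dim(V (x) W) = 11 * 9 = 99

99


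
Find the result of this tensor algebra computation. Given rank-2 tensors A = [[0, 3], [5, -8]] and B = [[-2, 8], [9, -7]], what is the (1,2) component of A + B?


Tensor addition is component-wise: (A + B)_{ij} = A_{ij} + B_{ij}.
A_{12} = 3
B_{12} = 8
(A + B)_{12} = 3 + 8 = 11

11


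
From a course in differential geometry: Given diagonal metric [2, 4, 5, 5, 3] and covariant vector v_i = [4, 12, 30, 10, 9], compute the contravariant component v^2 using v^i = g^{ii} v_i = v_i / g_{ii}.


To raise an index with a diagonal metric: v^i = v_i / g_{ii}.
For index 2: v_2 = 12, g_{22} = 4
v^2 = 12 / 4 = 3

3


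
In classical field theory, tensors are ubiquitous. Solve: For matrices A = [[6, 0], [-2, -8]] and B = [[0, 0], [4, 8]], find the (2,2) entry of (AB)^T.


(AB)^T_{ij} = (AB)_{ji} = sum_k A_{jk} B_{ki}.
For i=2, j=2 we need (AB)_{22}:
A_{21} * B_{12} = -2 * 0 = 0
A_{22} * B_{22} = -8 * 8 = -64
Sum = 0 + -64 = -64

-64


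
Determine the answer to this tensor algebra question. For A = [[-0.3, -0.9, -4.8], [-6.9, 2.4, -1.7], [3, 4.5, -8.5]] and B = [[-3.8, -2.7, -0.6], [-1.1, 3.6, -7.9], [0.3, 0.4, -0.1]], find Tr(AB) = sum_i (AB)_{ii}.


Tr(AB) = sum_i (AB)_{ii} where (AB)_{ii} = sum_k A_{ik} B_{ki}.
(AB)_{11} = -0.3*-3.8 + -0.9*-1.1 + -4.8*0.3 = 0.69
(AB)_{22} = -6.9*-2.7 + 2.4*3.6 + -1.7*0.4 = 26.59
(AB)_{33} = 3*-0.6 + 4.5*-7.9 + -8.5*-0.1 = -36.5
Tr(AB) = 0.69 + 26.59 + -36.5 = -9.22

-9.22


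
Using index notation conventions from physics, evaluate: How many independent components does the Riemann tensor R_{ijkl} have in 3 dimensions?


The Riemann tensor in d dimensions has d^2(d^2 - 1)/12 independent components.
d = 3, so d^2 = 9
d^2 - 1 = 8
d^2(d^2 - 1) = 9 * 8 = 72
Divide by 12: 72 / 12 = 6

6


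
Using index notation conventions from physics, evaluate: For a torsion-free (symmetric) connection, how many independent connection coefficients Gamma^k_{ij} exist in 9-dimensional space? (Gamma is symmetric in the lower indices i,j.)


Christoffel symbols Gamma^k_{ij} are symmetric in i,j, so there are d * d(d+1)/2 independent symbols.
d = 9
d(d+1)/2 = 9 * 10 / 2 = 45
Total = 9 * 45 = 405

405


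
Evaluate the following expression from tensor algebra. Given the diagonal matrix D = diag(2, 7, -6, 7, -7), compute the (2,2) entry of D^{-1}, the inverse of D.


For a diagonal matrix, the inverse has entries (D^{-1})_{ii} = 1/d_{ii}.
The diagonal entries are: d_{11} = 2, d_{22} = 7, d_{33} = -6, d_{44} = 7, d_{55} = -7
We need (D^{-1})_{22} = 1/d_{22} = 1/7 = 1/7

1/7


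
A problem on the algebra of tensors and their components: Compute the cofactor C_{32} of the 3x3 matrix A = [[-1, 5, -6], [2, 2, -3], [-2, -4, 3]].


To find cofactor C_{32}, delete row 3 and column 2.
The resulting 2x2 submatrix is: [[-1, -6], [2, -3]]
Minor M_{32} = -1*-3 - -6*2
  = 3 - -12 = 15
Sign = (-1)^(3+2) = (-1)^5 = -1
Cofactor C_{32} = -1 * 15 = -15

-15


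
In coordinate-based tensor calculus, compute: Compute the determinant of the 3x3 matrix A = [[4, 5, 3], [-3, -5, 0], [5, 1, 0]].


Expanding along the first row, det(A) = a11*M_11 - a12*M_12 + a13*M_13, where M_1j is the (1,j) minor.
Minor M_11 = -5*0 - 0*1 = 0
Minor M_12 = -3*0 - 0*5 = 0
Minor M_13 = -3*1 - -5*5 = 22
det = 4*(0) - 5*(0) + 3*(22)
    = 0 - 0 + 66
    = 66

66


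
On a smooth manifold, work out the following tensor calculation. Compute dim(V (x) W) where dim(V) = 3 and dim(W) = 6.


The dimension of a tensor product is the product of dimensions.
dim(V) = 3, dim(W) = 6
dim(V (x) W) = 3 * 6 = 18

18


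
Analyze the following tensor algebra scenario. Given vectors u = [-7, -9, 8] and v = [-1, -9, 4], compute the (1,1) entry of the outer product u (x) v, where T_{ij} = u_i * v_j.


The outer product entry T_{ij} = u_i * v_j.
We need i=1, j=1.
u_1 = -7, v_1 = -1
T_{1,1} = -7 * -1 = 7

7


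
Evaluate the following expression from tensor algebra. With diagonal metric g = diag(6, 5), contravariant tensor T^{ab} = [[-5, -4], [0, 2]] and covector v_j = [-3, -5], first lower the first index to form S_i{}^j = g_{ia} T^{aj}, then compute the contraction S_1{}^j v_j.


Step 1: lower the first index. For a diagonal metric, g_{ia} T^{aj} = g_{ii} T^{ij} (no sum on i).
g_{11} = 6
S_1{}^1 = 6 * T^{11} = 6 * -5 = -30
S_1{}^2 = 6 * T^{12} = 6 * -4 = -24
Step 2: contract S_1{}^j with v_j.
S_1{}^1 * v_1 = -30 * -3 = 90
S_1{}^2 * v_2 = -24 * -5 = 120
Result = 90 + 120 = 210

210


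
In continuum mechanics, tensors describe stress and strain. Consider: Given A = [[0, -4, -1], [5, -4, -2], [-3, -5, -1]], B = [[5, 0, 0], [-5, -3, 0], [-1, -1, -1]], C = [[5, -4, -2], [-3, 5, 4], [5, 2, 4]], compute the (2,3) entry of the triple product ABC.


(ABC)_{23} = sum_m (AB)_{2m} C_{m3}. First compute row 2 of AB.
(AB)_{21} = 5*5 + -4*-5 + -2*-1 = 47
(AB)_{22} = 5*0 + -4*-3 + -2*-1 = 14
(AB)_{23} = 5*0 + -4*0 + -2*-1 = 2
Now contract with column 3 of C:
(AB)_{21} * C_{13} = 47 * -2 = -94
(AB)_{22} * C_{23} = 14 * 4 = 56
(AB)_{23} * C_{33} = 2 * 4 = 8
(ABC)_{23} = -94 + 56 + 8 = -30

-30


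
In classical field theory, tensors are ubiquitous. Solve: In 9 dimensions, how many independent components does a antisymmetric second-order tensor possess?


A antisymmetric rank-2 tensor in d dimensions has d(d-1)/2 independent components.
d = 9
d(d-1)/2 = 9 * 8 / 2 = 72 / 2 = 36

36


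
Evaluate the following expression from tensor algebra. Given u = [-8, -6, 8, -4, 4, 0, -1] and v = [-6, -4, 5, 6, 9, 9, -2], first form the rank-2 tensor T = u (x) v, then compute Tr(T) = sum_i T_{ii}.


The outer product gives T_{ij} = u_i v_j.
The trace (contraction) is Tr(T) = sum_i T_{ii} = sum_i u_i v_i.
Diagonal entries:
T_{11} = u_1 * v_1 = -8 * -6 = 48
T_{22} = u_2 * v_2 = -6 * -4 = 24
T_{33} = u_3 * v_3 = 8 * 5 = 40
T_{44} = u_4 * v_4 = -4 * 6 = -24
T_{55} = u_5 * v_5 = 4 * 9 = 36
T_{66} = u_6 * v_6 = 0 * 9 = 0
T_{77} = u_7 * v_7 = -1 * -2 = 2
Tr(T) = 48 + 24 + 40 + -24 + 36 + 0 + 2 = 126

126


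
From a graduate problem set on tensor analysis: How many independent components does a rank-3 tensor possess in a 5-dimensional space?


The number of components of a rank-r tensor in d dimensions is d^r.
Here d = 5 and r = 3.
5^3 = 125

125


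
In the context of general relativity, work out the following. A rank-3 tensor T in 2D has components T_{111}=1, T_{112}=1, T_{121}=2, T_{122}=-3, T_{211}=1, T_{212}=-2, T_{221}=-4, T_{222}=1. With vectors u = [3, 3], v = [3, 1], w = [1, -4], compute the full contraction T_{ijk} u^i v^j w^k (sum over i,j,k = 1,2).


S = sum over i,j,k of T_{ijk} u_i v_j w_k. Expanding all 8 terms:
T_{111}*u_1*v_1*w_1 = 1*3*3*1 = 9  (running total: 9)
T_{112}*u_1*v_1*w_2 = 1*3*3*-4 = -36  (running total: -27)
T_{121}*u_1*v_2*w_1 = 2*3*1*1 = 6  (running total: -21)
T_{122}*u_1*v_2*w_2 = -3*3*1*-4 = 36  (running total: 15)
T_{211}*u_2*v_1*w_1 = 1*3*3*1 = 9  (running total: 24)
T_{212}*u_2*v_1*w_2 = -2*3*3*-4 = 72  (running total: 96)
T_{221}*u_2*v_2*w_1 = -4*3*1*1 = -12  (running total: 84)
T_{222}*u_2*v_2*w_2 = 1*3*1*-4 = -12  (running total: 72)
S = 72

72


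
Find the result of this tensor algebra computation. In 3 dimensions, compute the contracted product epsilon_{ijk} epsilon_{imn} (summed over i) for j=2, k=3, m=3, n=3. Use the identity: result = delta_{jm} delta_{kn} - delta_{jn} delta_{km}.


Using the identity: epsilon_{ijk} epsilon_{imn} = delta_{jm} delta_{kn} - delta_{jn} delta_{km}.
delta_{23} = 0
delta_{33} = 1
delta_{23} = 0
delta_{33} = 1
Result = 0 * 1 - 0 * 1 = 0 - 0 = 0

0


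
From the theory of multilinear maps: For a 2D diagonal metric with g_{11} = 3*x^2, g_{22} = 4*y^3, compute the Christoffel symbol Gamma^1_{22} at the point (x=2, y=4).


For a diagonal metric, Gamma^k_{ij} = (1/2) g^{kk} (dg_{ik}/dx_j + dg_{jk}/dx_i - dg_{ij}/dx_k).
The metric is diagonal, so g_{ab} = 0 for a != b.
At the given point: g_{11} = 12, g_{22} = 256
g^{11} = 1/12
dg_{21}/dx_2 = 0 (off-diagonal)
dg_{21}/dx_2 = 0 (off-diagonal)
dg_{22}/dx_1 = dg_{22}/dx_1 = 0
Numerator = 0 + 0 - 0 = 0
Gamma^1_{22} = 0 / (2 * 12) = 0

0
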